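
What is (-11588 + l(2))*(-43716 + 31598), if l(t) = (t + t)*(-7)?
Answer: 140762688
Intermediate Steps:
l(t) = -14*t (l(t) = (2*t)*(-7) = -14*t)
(-11588 + l(2))*(-43716 + 31598) = (-11588 - 14*2)*(-43716 + 31598) = (-11588 - 28)*(-12118) = -11616*(-12118) = 140762688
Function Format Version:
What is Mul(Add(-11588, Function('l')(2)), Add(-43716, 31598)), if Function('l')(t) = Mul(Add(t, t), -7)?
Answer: 140762688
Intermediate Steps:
Function('l')(t) = Mul(-14, t) (Function('l')(t) = Mul(Mul(2, t), -7) = Mul(-14, t))
Mul(Add(-11588, Function('l')(2)), Add(-43716, 31598)) = Mul(Add(-11588, Mul(-14, 2)), Add(-43716, 31598)) = Mul(Add(-11588, -28), -12118) = Mul(-11616, -12118) = 140762688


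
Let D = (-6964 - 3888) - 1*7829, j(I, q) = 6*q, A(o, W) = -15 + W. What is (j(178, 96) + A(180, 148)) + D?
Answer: -17972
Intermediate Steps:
D = -18681 (D = -10852 - 7829 = -18681)
(j(178, 96) + A(180, 148)) + D = (6*96 + (-15 + 148)) - 18681 = (576 + 133) - 18681 = 709 - 18681 = -17972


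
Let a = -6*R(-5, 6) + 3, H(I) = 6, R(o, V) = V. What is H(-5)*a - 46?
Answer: -244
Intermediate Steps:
a = -33 (a = -6*6 + 3 = -36 + 3 = -33)
H(-5)*a - 46 = 6*(-33) - 46 = -198 - 46 = -244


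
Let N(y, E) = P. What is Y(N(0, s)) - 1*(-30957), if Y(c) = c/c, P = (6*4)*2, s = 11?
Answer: 30958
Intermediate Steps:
P = 48 (P = 24*2 = 48)
N(y, E) = 48
Y(c) = 1
Y(N(0, s)) - 1*(-30957) = 1 - 1*(-30957) = 1 + 30957 = 30958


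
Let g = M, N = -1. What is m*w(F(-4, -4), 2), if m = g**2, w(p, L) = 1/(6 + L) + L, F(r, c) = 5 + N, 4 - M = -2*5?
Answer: 833/2 ≈ 416.50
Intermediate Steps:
M = 14 (M = 4 - (-2)*5 = 4 - 1*(-10) = 4 + 10 = 14)
g = 14
F(r, c) = 4 (F(r, c) = 5 - 1 = 4)
w(p, L) = L + 1/(6 + L)
m = 196 (m = 14**2 = 196)
m*w(F(-4, -4), 2) = 196*((1 + 2**2 + 6*2)/(6 + 2)) = 196*((1 + 4 + 12)/8) = 196*((1/8)*17) = 196*(17/8) = 833/2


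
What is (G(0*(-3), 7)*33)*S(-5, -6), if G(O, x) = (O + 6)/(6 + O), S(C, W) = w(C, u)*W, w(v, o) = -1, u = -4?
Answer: 198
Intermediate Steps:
S(C, W) = -W
G(O, x) = 1 (G(O, x) = (6 + O)/(6 + O) = 1)
(G(0*(-3), 7)*33)*S(-5, -6) = (1*33)*(-1*(-6)) = 33*6 = 198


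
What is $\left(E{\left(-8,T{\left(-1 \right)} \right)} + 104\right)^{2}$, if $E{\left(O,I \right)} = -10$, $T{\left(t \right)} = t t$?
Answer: $8836$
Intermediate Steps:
$T{\left(t \right)} = t^{2}$
$\left(E{\left(-8,T{\left(-1 \right)} \right)} + 104\right)^{2} = \left(-10 + 104\right)^{2} = 94^{2} = 8836$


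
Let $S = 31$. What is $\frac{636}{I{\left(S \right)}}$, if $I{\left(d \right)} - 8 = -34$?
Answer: $- \frac{318}{13} \approx -24.462$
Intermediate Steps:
$I{\left(d \right)} = -26$ ($I{\left(d \right)} = 8 - 34 = -26$)
$\frac{636}{I{\left(S \right)}} = \frac{636}{-26} = 636 \left(- \frac{1}{26}\right) = - \frac{318}{13}$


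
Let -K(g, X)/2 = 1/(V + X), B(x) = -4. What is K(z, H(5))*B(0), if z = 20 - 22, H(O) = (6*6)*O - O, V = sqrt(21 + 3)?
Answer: 1400/30601 - 16*sqrt(6)/30601 ≈ 0.044469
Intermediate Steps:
V = 2*sqrt(6) (V = sqrt(24) = 2*sqrt(6) ≈ 4.8990)
H(O) = 35*O (H(O) = 36*O - O = 35*O)
z = -2
K(g, X) = -2/(X + 2*sqrt(6)) (K(g, X) = -2/(2*sqrt(6) + X) = -2/(X + 2*sqrt(6)))
K(z, H(5))*B(0) = -2/(35*5 + 2*sqrt(6))*(-4) = -2/(175 + 2*sqrt(6))*(-4) = 8/(175 + 2*sqrt(6))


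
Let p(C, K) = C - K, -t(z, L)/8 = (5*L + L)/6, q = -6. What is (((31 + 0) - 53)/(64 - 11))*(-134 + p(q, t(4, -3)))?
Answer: 3608/53 ≈ 68.075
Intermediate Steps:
t(z, L) = -8*L (t(z, L) = -8*(5*L + L)/6 = -8*6*L/6 = -8*L)
(((31 + 0) - 53)/(64 - 11))*(-134 + p(q, t(4, -3))) = (((31 + 0) - 53)/(64 - 11))*(-134 + (-6 - (-8)*(-3))) = ((31 - 53)/53)*(-134 + (-6 - 1*24)) = (-22*1/53)*(-134 + (-6 - 24)) = -22*(-134 - 30)/53 = -22/53*(-164) = 3608/53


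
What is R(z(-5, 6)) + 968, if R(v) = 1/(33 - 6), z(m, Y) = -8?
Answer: 26137/27 ≈ 968.04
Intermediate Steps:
R(v) = 1/27
R(z(-5, 6)) + 968 = 1/27 + 968 = 26137/27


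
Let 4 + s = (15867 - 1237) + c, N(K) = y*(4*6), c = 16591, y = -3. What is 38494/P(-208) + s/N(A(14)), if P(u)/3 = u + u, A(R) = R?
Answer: -869383/1872 ≈ -464.41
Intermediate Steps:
N(K) = -72 (N(K) = -12*6 = -3*24 = -72)
P(u) = 6*u (P(u) = 3*(u + u) = 3*(2*u) = 6*u)
s = 31217 (s = -4 + ((15867 - 1237) + 16591) = -4 + (14630 + 16591) = -4 + 31221 = 31217)
38494/P(-208) + s/N(A(14)) = 38494/((6*(-208))) + 31217/(-72) = 38494/(-1248) + 31217*(-1/72) = 38494*(-1/1248) - 31217/72 = -19247/624 - 31217/72 = -869383/1872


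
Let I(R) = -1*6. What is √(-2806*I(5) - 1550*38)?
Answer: 4*I*√2629 ≈ 205.1*I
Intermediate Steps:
I(R) = -6
√(-2806*I(5) - 1550*38) = √(-2806*(-6) - 1550*38) = √(16836 - 58900) = √(-42064) = 4*I*√2629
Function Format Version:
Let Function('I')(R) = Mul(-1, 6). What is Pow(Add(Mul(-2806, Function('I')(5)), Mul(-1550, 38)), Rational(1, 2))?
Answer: Mul(4, I, Pow(2629, Rational(1, 2))) ≈ Mul(205.10, I)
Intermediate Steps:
Function('I')(R) = -6
Pow(Add(Mul(-2806, Function('I')(5)), Mul(-1550, 38)), Rational(1, 2)) = Pow(Add(Mul(-2806, -6), Mul(-1550, 38)), Rational(1, 2)) = Pow(Add(16836, -58900), Rational(1, 2)) = Pow(-42064, Rational(1, 2)) = Mul(4, I, Pow(2629, Rational(1, 2)))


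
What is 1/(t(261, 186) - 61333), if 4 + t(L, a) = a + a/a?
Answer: -1/61150 ≈ -1.6353e-5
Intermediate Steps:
t(L, a) = -3 + a (t(L, a) = -4 + (a + a/a) = -4 + (a + 1) = -4 + (1 + a) = -3 + a)
1/(t(261, 186) - 61333) = 1/((-3 + 186) - 61333) = 1/(183 - 61333) = 1/(-61150) = -1/61150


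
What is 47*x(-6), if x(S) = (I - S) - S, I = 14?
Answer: 1222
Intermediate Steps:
x(S) = 14 - 2*S (x(S) = (14 - S) - S = 14 - 2*S)
47*x(-6) = 47*(14 - 2*(-6)) = 47*(14 + 12) = 47*26 = 1222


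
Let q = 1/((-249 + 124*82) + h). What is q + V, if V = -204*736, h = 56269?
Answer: -9937731071/66188 ≈ -1.5014e+5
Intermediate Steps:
V = -150144
q = 1/66188 (q = 1/((-249 + 124*82) + 56269) = 1/((-249 + 10168) + 56269) = 1/(9919 + 56269) = 1/66188 ≈ 1.5108e-5)
q + V = 1/66188 - 150144 = -9937731071/66188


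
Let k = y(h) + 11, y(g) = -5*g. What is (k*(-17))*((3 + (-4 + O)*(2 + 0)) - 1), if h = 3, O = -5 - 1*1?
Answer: -1224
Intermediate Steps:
O = -6 (O = -5 - 1 = -6)
k = -4 (k = -5*3 + 11 = -15 + 11 = -4)
(k*(-17))*((3 + (-4 + O)*(2 + 0)) - 1) = (-4*(-17))*((3 + (-4 - 6)*(2 + 0)) - 1) = 68*((3 - 10*2) - 1) = 68*((3 - 20) - 1) = 68*(-17 - 1) = 68*(-18) = -1224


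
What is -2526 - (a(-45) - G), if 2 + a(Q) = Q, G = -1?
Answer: -2480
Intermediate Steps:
a(Q) = -2 + Q
-2526 - (a(-45) - G) = -2526 - ((-2 - 45) - 1*(-1)) = -2526 - (-47 + 1) = -2526 - 1*(-46) = -2526 + 46 = -2480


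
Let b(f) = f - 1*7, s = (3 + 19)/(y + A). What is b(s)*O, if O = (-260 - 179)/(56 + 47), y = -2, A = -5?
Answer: 31169/721 ≈ 43.230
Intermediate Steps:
O = -439/103 ≈ -4.2621
s = -22/7 (s = (3 + 19)/(-2 - 5) = 22/(-7) = 22*(-⅐) = -22/7 ≈ -3.1429)
b(f) = -7 + f (b(f) = f - 7 = -7 + f)
b(s)*O = (-7 - 22/7)*(-439/103) = -71/7*(-439/103) = 31169/721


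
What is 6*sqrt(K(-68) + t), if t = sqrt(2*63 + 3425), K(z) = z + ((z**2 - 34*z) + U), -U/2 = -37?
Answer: 6*sqrt(6942 + sqrt(3551)) ≈ 502.05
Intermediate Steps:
U = 74 (U = -2*(-37) = 74)
K(z) = 74 + z**2 - 33*z (K(z) = z + ((z**2 - 34*z) + 74) = z + (74 + z**2 - 34*z) = 74 + z**2 - 33*z)
t = sqrt(3551) (t = sqrt(126 + 3425) = sqrt(3551) ≈ 59.590)
6*sqrt(K(-68) + t) = 6*sqrt((74 + (-68)**2 - 33*(-68)) + sqrt(3551)) = 6*sqrt((74 + 4624 + 2244) + sqrt(3551)) = 6*sqrt(6942 + sqrt(3551))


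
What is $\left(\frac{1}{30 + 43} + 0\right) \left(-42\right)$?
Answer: $- \frac{42}{73} \approx -0.57534$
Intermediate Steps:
$\left(\frac{1}{30 + 43} + 0\right) \left(-42\right) = \left(\frac{1}{73} + 0\right) \left(-42\right) = \frac{1}{73} \left(-42\right) = - \frac{42}{73}$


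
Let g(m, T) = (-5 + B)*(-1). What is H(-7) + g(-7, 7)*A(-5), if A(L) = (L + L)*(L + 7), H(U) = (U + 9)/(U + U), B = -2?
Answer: -981/7 ≈ -140.14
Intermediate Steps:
H(U) = (9 + U)/(2*U) (H(U) = (9 + U)/((2*U)) = (9 + U)*(1/(2*U)) = (9 + U)/(2*U))
g(m, T) = 7 (g(m, T) = (-5 - 2)*(-1) = -7*(-1) = 7)
A(L) = 2*L*(7 + L) (A(L) = (2*L)*(7 + L) = 2*L*(7 + L))
H(-7) + g(-7, 7)*A(-5) = (½)*(9 - 7)/(-7) + 7*(2*(-5)*(7 - 5)) = (½)*(-⅐)*2 + 7*(2*(-5)*2) = -⅐ + 7*(-20) = -⅐ - 140 = -981/7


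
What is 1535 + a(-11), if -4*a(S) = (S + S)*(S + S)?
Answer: 1414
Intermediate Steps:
a(S) = -S**2 (a(S) = -(S + S)*(S + S)/4 = -2*S*2*S/4 = -S**2)
1535 + a(-11) = 1535 - 1*(-11)**2 = 1535 - 1*121 = 1535 - 121 = 1414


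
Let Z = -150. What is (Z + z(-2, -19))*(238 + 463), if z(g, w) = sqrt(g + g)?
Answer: -105150 + 1402*I ≈ -1.0515e+5 + 1402.0*I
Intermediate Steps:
z(g, w) = sqrt(2)*sqrt(g) (z(g, w) = sqrt(2*g) = sqrt(2)*sqrt(g))
(Z + z(-2, -19))*(238 + 463) = (-150 + sqrt(2)*sqrt(-2))*(238 + 463) = (-150 + sqrt(2)*(I*sqrt(2)))*701 = (-150 + 2*I)*701 = -105150 + 1402*I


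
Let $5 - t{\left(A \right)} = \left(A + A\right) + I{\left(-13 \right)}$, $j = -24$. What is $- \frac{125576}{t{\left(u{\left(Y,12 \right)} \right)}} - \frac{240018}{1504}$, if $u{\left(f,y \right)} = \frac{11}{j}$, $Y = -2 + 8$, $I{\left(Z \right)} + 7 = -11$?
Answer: $- \frac{1167640407}{215824} \approx -5410.1$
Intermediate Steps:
$I{\left(Z \right)} = -18$ ($I{\left(Z \right)} = -7 - 11 = -18$)
$Y = 6$
$u{\left(f,y \right)} = - \frac{11}{24}$ ($u{\left(f,y \right)} = \frac{11}{-24} = 11 \left(- \frac{1}{24}\right) = - \frac{11}{24}$)
$t{\left(A \right)} = 23 - 2 A$ ($t{\left(A \right)} = 5 - \left(\left(A + A\right) - 18\right) = 5 - \left(2 A - 18\right) = 5 - \left(-18 + 2 A\right) = 23 - 2 A$)
$- \frac{125576}{t{\left(u{\left(Y,12 \right)} \right)}} - \frac{240018}{1504} = - \frac{125576}{23 - - \frac{11}{12}} - \frac{240018}{1504} = - \frac{125576}{23 + \frac{11}{12}} - \frac{120009}{752} = - \frac{125576}{\frac{287}{12}} - \frac{120009}{752} = \left(-125576\right) \frac{12}{287} - \frac{120009}{752} = - \frac{1506912}{287} - \frac{120009}{752} = - \frac{1167640407}{215824}$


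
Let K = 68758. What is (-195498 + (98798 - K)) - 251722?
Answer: -417180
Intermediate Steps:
(-195498 + (98798 - K)) - 251722 = (-195498 + (98798 - 1*68758)) - 251722 = (-195498 + (98798 - 68758)) - 251722 = (-195498 + 30040) - 251722 = -165458 - 251722 = -417180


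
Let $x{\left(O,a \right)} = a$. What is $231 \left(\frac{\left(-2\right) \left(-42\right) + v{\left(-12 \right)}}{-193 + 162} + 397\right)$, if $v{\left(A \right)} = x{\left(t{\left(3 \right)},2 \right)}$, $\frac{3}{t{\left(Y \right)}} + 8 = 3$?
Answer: $\frac{2823051}{31} \approx 91066.0$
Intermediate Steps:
$t{\left(Y \right)} = - \frac{3}{5}$ ($t{\left(Y \right)} = \frac{3}{-8 + 3} = \frac{3}{-5} = 3 \left(- \frac{1}{5}\right) = - \frac{3}{5}$)
$v{\left(A \right)} = 2$
$231 \left(\frac{\left(-2\right) \left(-42\right) + v{\left(-12 \right)}}{-193 + 162} + 397\right) = 231 \left(\frac{\left(-2\right) \left(-42\right) + 2}{-193 + 162} + 397\right) = 231 \left(\frac{84 + 2}{-31} + 397\right) = 231 \left(86 \left(- \frac{1}{31}\right) + 397\right) = 231 \left(- \frac{86}{31} + 397\right) = 231 \cdot \frac{12221}{31} = \frac{2823051}{31}$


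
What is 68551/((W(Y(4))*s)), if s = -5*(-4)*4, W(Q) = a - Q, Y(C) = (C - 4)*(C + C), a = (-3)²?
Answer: 68551/720 ≈ 95.210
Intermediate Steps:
a = 9
Y(C) = 2*C*(-4 + C) (Y(C) = (-4 + C)*(2*C) = 2*C*(-4 + C))
W(Q) = 9 - Q
s = 80 (s = 20*4 = 80)
68551/((W(Y(4))*s)) = 68551/(((9 - 2*4*(-4 + 4))*80)) = 68551/(((9 - 2*4*0)*80)) = 68551/(((9 - 1*0)*80)) = 68551/(((9 + 0)*80)) = 68551/((9*80)) = 68551/720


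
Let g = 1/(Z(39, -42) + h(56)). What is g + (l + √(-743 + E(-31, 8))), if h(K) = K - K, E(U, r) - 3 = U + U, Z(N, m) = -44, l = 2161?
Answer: 95083/44 + I*√802 ≈ 2161.0 + 28.32*I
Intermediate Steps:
E(U, r) = 3 + 2*U (E(U, r) = 3 + (U + U) = 3 + 2*U)
h(K) = 0
g = -1/44 (g = 1/(-44 + 0) = 1/(-44) = -1/44 ≈ -0.022727)
g + (l + √(-743 + E(-31, 8))) = -1/44 + (2161 + √(-743 + (3 + 2*(-31)))) = -1/44 + (2161 + √(-743 + (3 - 62))) = -1/44 + (2161 + √(-743 - 59)) = -1/44 + (2161 + √(-802)) = -1/44 + (2161 + I*√802) = 95083/44 + I*√802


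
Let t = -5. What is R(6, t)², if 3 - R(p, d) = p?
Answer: 9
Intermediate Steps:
R(p, d) = 3 - p
R(6, t)² = (3 - 1*6)² = (3 - 6)² = (-3)² = 9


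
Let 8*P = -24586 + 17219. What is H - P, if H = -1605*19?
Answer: -236593/8 ≈ -29574.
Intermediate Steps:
H = -30495
P = -7367/8 (P = (-24586 + 17219)/8 = (⅛)*(-7367) = -7367/8 ≈ -920.88)
H - P = -30495 - 1*(-7367/8) = -30495 + 7367/8 = -236593/8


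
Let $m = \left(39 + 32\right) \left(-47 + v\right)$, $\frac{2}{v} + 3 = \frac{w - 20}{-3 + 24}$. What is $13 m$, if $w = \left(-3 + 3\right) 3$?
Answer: $- \frac{3639389}{83} \approx -43848.0$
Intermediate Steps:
$w = 0$ ($w = 0 \cdot 3 = 0$)
$v = - \frac{42}{83}$ ($v = \frac{2}{-3 + \frac{0 - 20}{-3 + 24}} = \frac{2}{-3 - \frac{20}{21}} = \frac{2}{- \frac{83}{21}} = 2 \left(- \frac{21}{83}\right) = - \frac{42}{83} \approx -0.50602$)
$m = - \frac{279953}{83}$ ($m = \left(39 + 32\right) \left(-47 - \frac{42}{83}\right) = 71 \left(- \frac{3943}{83}\right) = - \frac{279953}{83} \approx -3372.9$)
$13 m = 13 \left(- \frac{279953}{83}\right) = - \frac{3639389}{83}$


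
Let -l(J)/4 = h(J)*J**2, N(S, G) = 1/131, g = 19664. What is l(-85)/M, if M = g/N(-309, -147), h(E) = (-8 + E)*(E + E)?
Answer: -57113625/321998 ≈ -177.37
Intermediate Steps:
N(S, G) = 1/131
h(E) = 2*E*(-8 + E) (h(E) = (-8 + E)*(2*E) = 2*E*(-8 + E))
l(J) = -8*J**3*(-8 + J) (l(J) = -4*2*J*(-8 + J)*J**2 = -8*J**3*(-8 + J))
M = 2575984 (M = 19664/(1/131) = 19664*131 = 2575984)
l(-85)/M = (8*(-85)**3*(8 - 1*(-85)))/2575984 = (8*(-614125)*(8 + 85))*(1/2575984) = (8*(-614125)*93)*(1/2575984) = -456909000*1/2575984 = -57113625/321998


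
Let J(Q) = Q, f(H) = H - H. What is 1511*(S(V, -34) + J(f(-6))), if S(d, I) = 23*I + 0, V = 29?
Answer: -1181602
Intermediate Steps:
f(H) = 0
S(d, I) = 23*I
1511*(S(V, -34) + J(f(-6))) = 1511*(23*(-34) + 0) = 1511*(-782 + 0) = 1511*(-782) = -1181602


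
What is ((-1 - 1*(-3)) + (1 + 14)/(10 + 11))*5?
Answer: 95/7 ≈ 13.571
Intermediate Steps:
((-1 - 1*(-3)) + (1 + 14)/(10 + 11))*5 = ((-1 + 3) + 15/21)*5 = (2 + 15*(1/21))*5 = (2 + 5/7)*5 = (19/7)*5 = 95/7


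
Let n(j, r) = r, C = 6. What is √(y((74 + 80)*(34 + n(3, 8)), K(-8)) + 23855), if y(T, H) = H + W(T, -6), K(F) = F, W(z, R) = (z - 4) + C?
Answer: √30317 ≈ 174.12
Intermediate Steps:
W(z, R) = 2 + z (W(z, R) = (z - 4) + 6 = (-4 + z) + 6 = 2 + z)
y(T, H) = 2 + H + T (y(T, H) = H + (2 + T) = 2 + H + T)
√(y((74 + 80)*(34 + n(3, 8)), K(-8)) + 23855) = √((2 - 8 + (74 + 80)*(34 + 8)) + 23855) = √((2 - 8 + 154*42) + 23855) = √((2 - 8 + 6468) + 23855) = √(6462 + 23855) = √30317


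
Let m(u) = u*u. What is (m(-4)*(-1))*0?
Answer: 0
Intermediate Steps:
m(u) = u²
(m(-4)*(-1))*0 = ((-4)²*(-1))*0 = (16*(-1))*0 = -16*0 = 0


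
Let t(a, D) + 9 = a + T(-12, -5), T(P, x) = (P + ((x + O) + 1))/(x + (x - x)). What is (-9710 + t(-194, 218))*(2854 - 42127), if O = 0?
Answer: 1945937877/5 ≈ 3.8919e+8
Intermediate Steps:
T(P, x) = (1 + P + x)/x (T(P, x) = (P + ((x + 0) + 1))/(x + (x - x)) = (P + (x + 1))/(x + 0) = (P + (1 + x))/x = (1 + P + x)/x)
t(a, D) = -29/5 + a (t(a, D) = -9 + (a + (1 - 12 - 5)/(-5)) = -9 + (a - 1/5*(-16)) = -9 + (a + 16/5) = -9 + (16/5 + a) = -29/5 + a)
(-9710 + t(-194, 218))*(2854 - 42127) = (-9710 + (-29/5 - 194))*(2854 - 42127) = (-9710 - 999/5)*(-39273) = -49549/5*(-39273) = 1945937877/5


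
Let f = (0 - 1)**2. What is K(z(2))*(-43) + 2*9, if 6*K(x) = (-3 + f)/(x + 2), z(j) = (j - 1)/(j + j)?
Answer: 658/27 ≈ 24.370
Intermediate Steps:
z(j) = (-1 + j)/(2*j) (z(j) = (-1 + j)/((2*j)) = (-1 + j)*(1/(2*j)) = (-1 + j)/(2*j))
f = 1 (f = (-1)**2 = 1)
K(x) = -1/(3*(2 + x)) (K(x) = ((-3 + 1)/(x + 2))/6 = (-2/(2 + x))/6 = -1/(3*(2 + x)))
K(z(2))*(-43) + 2*9 = -1/(6 + 3*((1/2)*(-1 + 2)/2))*(-43) + 2*9 = -1/(6 + 3*((1/2)*(1/2)*1))*(-43) + 18 = -1/(6 + 3*(1/4))*(-43) + 18 = -1/(6 + 3/4)*(-43) + 18 = -1/27/4*(-43) + 18 = -1*4/27*(-43) + 18 = -4/27*(-43) + 18 = 172/27 + 18 = 658/27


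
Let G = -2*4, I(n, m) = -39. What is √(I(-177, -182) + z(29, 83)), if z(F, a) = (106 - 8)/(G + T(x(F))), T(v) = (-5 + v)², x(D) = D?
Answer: I*√782917/142 ≈ 6.2312*I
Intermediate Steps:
G = -8
z(F, a) = 98/(-8 + (-5 + F)²) (z(F, a) = (106 - 8)/(-8 + (-5 + F)²) = 98/(-8 + (-5 + F)²))
√(I(-177, -182) + z(29, 83)) = √(-39 + 98/(-8 + (-5 + 29)²)) = √(-39 + 98/(-8 + 24²)) = √(-39 + 98/(-8 + 576)) = √(-39 + 98/568) = √(-39 + 98*(1/568)) = √(-39 + 49/284) = √(-11027/284) = I*√782917/142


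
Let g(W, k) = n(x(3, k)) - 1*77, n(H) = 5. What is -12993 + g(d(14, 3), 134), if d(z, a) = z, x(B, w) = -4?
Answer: -13065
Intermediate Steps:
g(W, k) = -72 (g(W, k) = 5 - 1*77 = 5 - 77 = -72)
-12993 + g(d(14, 3), 134) = -12993 - 72 = -13065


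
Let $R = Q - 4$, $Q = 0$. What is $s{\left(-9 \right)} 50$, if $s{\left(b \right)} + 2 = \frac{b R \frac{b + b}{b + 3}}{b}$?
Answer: $-700$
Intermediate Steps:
$R = -4$ ($R = 0 - 4 = -4$)
$s{\left(b \right)} = -2 - \frac{8 b}{3 + b}$ ($s{\left(b \right)} = -2 + \frac{b \left(-4\right) \frac{b + b}{b + 3}}{b} = -2 + \frac{- 4 b \frac{2 b}{3 + b}}{b} = -2 + \frac{\left(-8\right) b^{2} \frac{1}{3 + b}}{b} = -2 - \frac{8 b}{3 + b}$)
$s{\left(-9 \right)} 50 = \frac{2 \left(-3 - -45\right)}{3 - 9} \cdot 50 = \frac{2 \left(-3 + 45\right)}{-6} \cdot 50 = 2 \left(- \frac{1}{6}\right) 42 \cdot 50 = \left(-14\right) 50 = -700$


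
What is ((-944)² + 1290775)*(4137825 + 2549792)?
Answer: 14591785096087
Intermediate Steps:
((-944)² + 1290775)*(4137825 + 2549792) = (891136 + 1290775)*6687617 = 2181911*6687617 = 14591785096087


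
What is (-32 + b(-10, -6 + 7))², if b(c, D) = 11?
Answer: 441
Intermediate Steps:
(-32 + b(-10, -6 + 7))² = (-32 + 11)² = (-21)² = 441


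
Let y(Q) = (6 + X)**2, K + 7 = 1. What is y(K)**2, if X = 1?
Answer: 2401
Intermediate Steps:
K = -6 (K = -7 + 1 = -6)
y(Q) = 49 (y(Q) = (6 + 1)**2 = 7**2 = 49)
y(K)**2 = 49**2 = 2401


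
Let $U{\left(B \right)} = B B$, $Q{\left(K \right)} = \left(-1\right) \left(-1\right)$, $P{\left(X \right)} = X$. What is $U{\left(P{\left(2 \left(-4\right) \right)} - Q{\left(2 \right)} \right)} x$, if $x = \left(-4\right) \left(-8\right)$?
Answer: $2592$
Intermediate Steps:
$Q{\left(K \right)} = 1$
$x = 32$
$U{\left(B \right)} = B^{2}$
$U{\left(P{\left(2 \left(-4\right) \right)} - Q{\left(2 \right)} \right)} x = \left(2 \left(-4\right) - 1\right)^{2} \cdot 32 = \left(-8 - 1\right)^{2} \cdot 32 = \left(-9\right)^{2} \cdot 32 = 81 \cdot 32 = 2592$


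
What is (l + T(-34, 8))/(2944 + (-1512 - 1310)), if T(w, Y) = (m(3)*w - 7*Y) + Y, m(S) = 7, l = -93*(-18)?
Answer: 694/61 ≈ 11.377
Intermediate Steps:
l = 1674
T(w, Y) = -6*Y + 7*w (T(w, Y) = (7*w - 7*Y) + Y = (-7*Y + 7*w) + Y = -6*Y + 7*w)
(l + T(-34, 8))/(2944 + (-1512 - 1310)) = (1674 + (-6*8 + 7*(-34)))/(2944 + (-1512 - 1310)) = (1674 + (-48 - 238))/(2944 - 2822) = (1674 - 286)/122 = 1388*(1/122) = 694/61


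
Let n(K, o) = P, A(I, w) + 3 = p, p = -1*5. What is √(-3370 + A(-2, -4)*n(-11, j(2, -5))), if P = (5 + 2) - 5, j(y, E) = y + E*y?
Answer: I*√3386 ≈ 58.189*I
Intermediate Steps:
p = -5
A(I, w) = -8 (A(I, w) = -3 - 5 = -8)
P = 2 (P = 7 - 5 = 2)
n(K, o) = 2
√(-3370 + A(-2, -4)*n(-11, j(2, -5))) = √(-3370 - 8*2) = √(-3370 - 16) = √(-3386) = I*√3386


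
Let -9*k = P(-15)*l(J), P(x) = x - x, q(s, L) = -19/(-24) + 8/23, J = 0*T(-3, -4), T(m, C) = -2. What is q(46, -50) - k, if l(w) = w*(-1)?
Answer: 629/552 ≈ 1.1395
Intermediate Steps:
J = 0 (J = 0*(-2) = 0)
l(w) = -w
q(s, L) = 629/552 (q(s, L) = -19*(-1/24) + 8*(1/23) = 19/24 + 8/23 = 629/552)
P(x) = 0
k = 0 (k = -0*(-1*0) = -0*0 = -1/9*0 = 0)
q(46, -50) - k = 629/552 - 1*0 = 629/552 + 0 = 629/552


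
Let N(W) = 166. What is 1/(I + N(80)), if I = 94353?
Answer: 1/94519 ≈ 1.0580e-5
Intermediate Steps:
1/(I + N(80)) = 1/(94353 + 166) = 1/94519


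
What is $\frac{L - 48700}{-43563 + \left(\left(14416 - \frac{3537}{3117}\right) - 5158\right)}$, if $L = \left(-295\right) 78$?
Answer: $\frac{37253345}{17822037} \approx 2.0903$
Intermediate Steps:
$L = -23010$
$\frac{L - 48700}{-43563 + \left(\left(14416 - \frac{3537}{3117}\right) - 5158\right)} = \frac{-23010 - 48700}{-43563 + \left(\left(14416 - \frac{3537}{3117}\right) - 5158\right)} = - \frac{71710}{-43563 + \left(\left(14416 - \frac{1179}{1039}\right) - 5158\right)} = - \frac{71710}{-43563 + \left(\frac{14977045}{1039} - 5158\right)} = - \frac{71710}{-43563 + \frac{9617883}{1039}} = - \frac{71710}{- \frac{35644074}{1039}} = \left(-71710\right) \left(- \frac{1039}{35644074}\right) = \frac{37253345}{17822037}$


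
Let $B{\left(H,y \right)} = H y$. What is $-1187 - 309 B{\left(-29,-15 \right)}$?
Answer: $-135602$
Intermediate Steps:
$-1187 - 309 B{\left(-29,-15 \right)} = -1187 - 309 \left(\left(-29\right) \left(-15\right)\right) = -1187 - 134415 = -135602$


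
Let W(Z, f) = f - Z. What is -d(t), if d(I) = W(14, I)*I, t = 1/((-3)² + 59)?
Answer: 951/4624 ≈ 0.20567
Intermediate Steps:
t = 1/68 (t = 1/(9 + 59) = 1/68 ≈ 0.014706)
d(I) = I*(-14 + I) (d(I) = (I - 1*14)*I = (I - 14)*I = (-14 + I)*I = I*(-14 + I))
-d(t) = -(-14 + 1/68)/68 = -(-951)/(68*68) = -1*(-951/4624) = 951/4624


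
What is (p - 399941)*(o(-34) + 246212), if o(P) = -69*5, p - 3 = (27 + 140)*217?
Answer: -89421582033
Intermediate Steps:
p = 36242 (p = 3 + (27 + 140)*217 = 3 + 167*217 = 3 + 36239 = 36242)
o(P) = -345
(p - 399941)*(o(-34) + 246212) = (36242 - 399941)*(-345 + 246212) = -363699*245867 = -89421582033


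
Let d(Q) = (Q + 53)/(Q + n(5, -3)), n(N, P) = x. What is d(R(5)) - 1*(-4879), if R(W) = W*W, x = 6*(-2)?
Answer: 4885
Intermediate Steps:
x = -12
n(N, P) = -12
R(W) = W**2
d(Q) = (53 + Q)/(-12 + Q) (d(Q) = (Q + 53)/(Q - 12) = (53 + Q)/(-12 + Q))
d(R(5)) - 1*(-4879) = (53 + 5**2)/(-12 + 5**2) - 1*(-4879) = (53 + 25)/(-12 + 25) + 4879 = 78/13 + 4879 = (1/13)*78 + 4879 = 6 + 4879 = 4885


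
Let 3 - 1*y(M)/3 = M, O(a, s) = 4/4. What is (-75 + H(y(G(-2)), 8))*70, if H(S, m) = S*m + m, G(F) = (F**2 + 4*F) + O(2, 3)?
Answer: 5390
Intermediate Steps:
O(a, s) = 1 (O(a, s) = 4*(1/4) = 1)
G(F) = 1 + F**2 + 4*F (G(F) = (F**2 + 4*F) + 1 = 1 + F**2 + 4*F)
y(M) = 9 - 3*M
H(S, m) = m + S*m
(-75 + H(y(G(-2)), 8))*70 = (-75 + 8*(1 + (9 - 3*(1 + (-2)**2 + 4*(-2)))))*70 = (-75 + 8*(1 + (9 - 3*(1 + 4 - 8))))*70 = (-75 + 8*(1 + (9 - 3*(-3))))*70 = (-75 + 8*(1 + (9 + 9)))*70 = (-75 + 8*(1 + 18))*70 = (-75 + 8*19)*70 = (-75 + 152)*70 = 77*70 = 5390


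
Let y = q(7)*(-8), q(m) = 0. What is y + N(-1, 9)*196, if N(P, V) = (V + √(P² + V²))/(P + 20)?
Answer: 1764/19 + 196*√82/19 ≈ 186.26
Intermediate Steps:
y = 0 (y = 0*(-8) = 0)
N(P, V) = (V + √(P² + V²))/(20 + P)
y + N(-1, 9)*196 = 0 + ((9 + √((-1)² + 9²))/(20 - 1))*196 = 0 + ((9 + √(1 + 81))/19)*196 = 0 + ((9 + √82)/19)*196 = 0 + (9/19 + √82/19)*196 = 0 + (1764/19 + 196*√82/19) = 1764/19 + 196*√82/19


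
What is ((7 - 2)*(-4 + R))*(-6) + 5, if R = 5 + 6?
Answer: -205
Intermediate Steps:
R = 11
((7 - 2)*(-4 + R))*(-6) + 5 = ((7 - 2)*(-4 + 11))*(-6) + 5 = (5*7)*(-6) + 5 = 35*(-6) + 5 = -210 + 5 = -205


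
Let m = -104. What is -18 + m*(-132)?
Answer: 13710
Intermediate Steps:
-18 + m*(-132) = -18 - 104*(-132) = -18 + 13728 = 13710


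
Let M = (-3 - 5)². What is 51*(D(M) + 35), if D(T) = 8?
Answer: 2193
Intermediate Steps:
M = 64 (M = (-8)² = 64)
51*(D(M) + 35) = 51*(8 + 35) = 51*43 = 2193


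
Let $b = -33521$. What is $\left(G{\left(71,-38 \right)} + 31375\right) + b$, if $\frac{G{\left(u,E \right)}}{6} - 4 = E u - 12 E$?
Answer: $-15574$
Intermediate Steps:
$G{\left(u,E \right)} = 24 - 72 E + 6 E u$ ($G{\left(u,E \right)} = 24 + 6 \left(E u - 12 E\right) = 24 + 6 \left(- 12 E + E u\right) = 24 + \left(- 72 E + 6 E u\right) = 24 - 72 E + 6 E u$)
$\left(G{\left(71,-38 \right)} + 31375\right) + b = \left(\left(24 - -2736 + 6 \left(-38\right) 71\right) + 31375\right) - 33521 = \left(\left(24 + 2736 - 16188\right) + 31375\right) - 33521 = \left(-13428 + 31375\right) - 33521 = 17947 - 33521 = -15574$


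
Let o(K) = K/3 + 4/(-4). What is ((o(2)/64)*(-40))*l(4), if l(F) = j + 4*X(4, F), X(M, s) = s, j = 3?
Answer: 95/24 ≈ 3.9583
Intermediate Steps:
o(K) = -1 + K/3 (o(K) = K*(⅓) + 4*(-¼) = K/3 - 1 = -1 + K/3)
l(F) = 3 + 4*F
((o(2)/64)*(-40))*l(4) = (((-1 + (⅓)*2)/64)*(-40))*(3 + 4*4) = (((-1 + ⅔)*(1/64))*(-40))*(3 + 16) = (-⅓*1/64*(-40))*19 = -1/192*(-40)*19 = (5/24)*19 = 95/24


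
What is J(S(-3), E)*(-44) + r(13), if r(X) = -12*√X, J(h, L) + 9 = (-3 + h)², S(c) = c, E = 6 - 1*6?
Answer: -1188 - 12*√13 ≈ -1231.3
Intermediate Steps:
E = 0 (E = 6 - 6 = 0)
J(h, L) = -9 + (-3 + h)²
J(S(-3), E)*(-44) + r(13) = -3*(-6 - 3)*(-44) - 12*√13 = -3*(-9)*(-44) - 12*√13 = 27*(-44) - 12*√13 = -1188 - 12*√13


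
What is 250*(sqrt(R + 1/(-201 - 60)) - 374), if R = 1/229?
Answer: -93500 + 1000*sqrt(13282)/19923 ≈ -93494.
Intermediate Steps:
R = 1/229 ≈ 0.0043668
250*(sqrt(R + 1/(-201 - 60)) - 374) = 250*(sqrt(1/229 + 1/(-201 - 60)) - 374) = 250*(sqrt(1/229 + 1/(-261)) - 374) = 250*(sqrt(1/229 - 1/261) - 374) = 250*(sqrt(32/59769) - 374) = 250*(4*sqrt(13282)/19923 - 374) = 250*(-374 + 4*sqrt(13282)/19923) = -93500 + 1000*sqrt(13282)/19923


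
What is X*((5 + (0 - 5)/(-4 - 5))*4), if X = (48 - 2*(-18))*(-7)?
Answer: -39200/3 ≈ -13067.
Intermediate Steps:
X = -588 (X = (48 + 36)*(-7) = 84*(-7) = -588)
X*((5 + (0 - 5)/(-4 - 5))*4) = -588*(5 + (0 - 5)/(-4 - 5))*4 = -588*(5 - 5/(-9))*4 = -588*(5 - 5*(-1/9))*4 = -588*(5 + 5/9)*4 = -9800*4/3 = -588*200/9 = -39200/3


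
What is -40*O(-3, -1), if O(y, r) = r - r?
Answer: 0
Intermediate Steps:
O(y, r) = 0
-40*O(-3, -1) = -40*0 = 0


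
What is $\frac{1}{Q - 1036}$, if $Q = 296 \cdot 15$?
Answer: $\frac{1}{3404} \approx 0.00029377$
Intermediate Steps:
$Q = 4440$
$\frac{1}{Q - 1036} = \frac{1}{4440 - 1036} = \frac{1}{3404}$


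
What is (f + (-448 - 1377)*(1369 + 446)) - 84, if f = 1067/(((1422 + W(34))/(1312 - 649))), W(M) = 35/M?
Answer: -160242651483/48383 ≈ -3.3120e+6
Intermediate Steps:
f = 24052314/48383 (f = 1067/(((1422 + 35/34)/(1312 - 649))) = 1067/(((1422 + 35*(1/34))/663)) = 1067/(((1422 + 35/34)*(1/663))) = 1067/(((48383/34)*(1/663))) = 1067/(48383/22542) = 1067*(22542/48383) = 24052314/48383 ≈ 497.12)
(f + (-448 - 1377)*(1369 + 446)) - 84 = (24052314/48383 + (-448 - 1377)*(1369 + 446)) - 84 = (24052314/48383 - 1825*1815) - 84 = (24052314/48383 - 3312375) - 84 = -160238587311/48383 - 84 = -160242651483/48383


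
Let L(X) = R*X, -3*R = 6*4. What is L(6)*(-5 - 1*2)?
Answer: 336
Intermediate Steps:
R = -8 (R = -2*4 = -⅓*24 = -8)
L(X) = -8*X
L(6)*(-5 - 1*2) = (-8*6)*(-5 - 1*2) = -48*(-5 - 2) = -48*(-7) = 336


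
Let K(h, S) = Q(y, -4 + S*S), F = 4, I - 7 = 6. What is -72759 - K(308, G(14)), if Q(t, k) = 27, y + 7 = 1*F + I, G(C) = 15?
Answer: -72786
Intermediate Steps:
I = 13 (I = 7 + 6 = 13)
y = 10 (y = -7 + (1*4 + 13) = -7 + (4 + 13) = -7 + 17 = 10)
K(h, S) = 27
-72759 - K(308, G(14)) = -72759 - 1*27 = -72759 - 27 = -72786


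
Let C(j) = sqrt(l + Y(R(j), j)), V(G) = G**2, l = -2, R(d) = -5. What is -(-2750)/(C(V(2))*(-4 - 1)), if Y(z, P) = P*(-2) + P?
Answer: 275*I*sqrt(6)/3 ≈ 224.54*I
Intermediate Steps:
Y(z, P) = -P (Y(z, P) = -2*P + P = -P)
C(j) = sqrt(-2 - j)
-(-2750)/(C(V(2))*(-4 - 1)) = -(-2750)/(sqrt(-2 - 1*2**2)*(-4 - 1)) = -(-2750)/(sqrt(-2 - 1*4)*(-5)) = -(-2750)/(sqrt(-2 - 4)*(-5)) = -(-2750)/(sqrt(-6)*(-5)) = -(-2750)/((I*sqrt(6))*(-5)) = -(-2750)/((-5*I*sqrt(6))) = -(-2750)*I*sqrt(6)/30 = -(-275)*I*sqrt(6)/3 = 275*I*sqrt(6)/3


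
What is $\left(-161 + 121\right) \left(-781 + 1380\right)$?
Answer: $-23960$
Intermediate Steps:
$\left(-161 + 121\right) \left(-781 + 1380\right) = \left(-40\right) 599 = -23960$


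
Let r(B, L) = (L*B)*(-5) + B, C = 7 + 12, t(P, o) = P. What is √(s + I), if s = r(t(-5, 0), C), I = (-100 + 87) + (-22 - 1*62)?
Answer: √373 ≈ 19.313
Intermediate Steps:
C = 19
r(B, L) = B - 5*B*L (r(B, L) = (B*L)*(-5) + B = -5*B*L + B = B - 5*B*L)
I = -97 (I = -13 + (-22 - 62) = -13 - 84 = -97)
s = 470 (s = -5*(1 - 5*19) = -5*(1 - 95) = -5*(-94) = 470)
√(s + I) = √(470 - 97) = √373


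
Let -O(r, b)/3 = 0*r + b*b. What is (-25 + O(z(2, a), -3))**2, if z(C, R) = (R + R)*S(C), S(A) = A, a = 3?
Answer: 2704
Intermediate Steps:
z(C, R) = 2*C*R (z(C, R) = (R + R)*C = (2*R)*C = 2*C*R)
O(r, b) = -3*b**2 (O(r, b) = -3*(0*r + b*b) = -3*(0 + b**2) = -3*b**2)
(-25 + O(z(2, a), -3))**2 = (-25 - 3*(-3)**2)**2 = (-25 - 3*9)**2 = (-25 - 27)**2 = (-52)**2 = 2704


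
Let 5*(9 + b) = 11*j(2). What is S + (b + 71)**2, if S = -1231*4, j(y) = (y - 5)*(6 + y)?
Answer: -120984/25 ≈ -4839.4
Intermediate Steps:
j(y) = (-5 + y)*(6 + y)
b = -309/5 (b = -9 + (11*(-30 + 2 + 2**2))/5 = -9 + (11*(-30 + 2 + 4))/5 = -9 + (11*(-24))/5 = -9 + (1/5)*(-264) = -9 - 264/5 = -309/5 ≈ -61.800)
S = -4924 (S = -1231*4 = -4924)
S + (b + 71)**2 = -4924 + (-309/5 + 71)**2 = -4924 + (46/5)**2 = -4924 + 2116/25 = -120984/25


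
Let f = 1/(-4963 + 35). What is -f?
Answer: 1/4928 ≈ 0.00020292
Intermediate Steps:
f = -1/4928 (f = 1/(-4928) = -1/4928 ≈ -0.00020292)
-f = -1*(-1/4928) = 1/4928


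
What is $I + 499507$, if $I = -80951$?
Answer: $418556$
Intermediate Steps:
$I + 499507 = -80951 + 499507 = 418556$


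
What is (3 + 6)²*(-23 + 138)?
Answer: 9315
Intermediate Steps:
(3 + 6)²*(-23 + 138) = 9²*115 = 81*115 = 9315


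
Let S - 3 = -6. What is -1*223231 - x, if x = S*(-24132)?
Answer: -295627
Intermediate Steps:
S = -3 (S = 3 - 6 = -3)
x = 72396 (x = -3*(-24132) = 72396)
-1*223231 - x = -1*223231 - 1*72396 = -223231 - 72396 = -295627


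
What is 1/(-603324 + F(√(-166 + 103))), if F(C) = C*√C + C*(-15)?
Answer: 1/(3*(-201108 + (-7)^(¾)*√3 - 15*I*√7)) ≈ -1.6574e-6 + 2.8363e-10*I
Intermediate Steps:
F(C) = C^(3/2) - 15*C
1/(-603324 + F(√(-166 + 103))) = 1/(-603324 + ((√(-166 + 103))^(3/2) - 15*√(-166 + 103))) = 1/(-603324 + ((√(-63))^(3/2) - 45*I*√7)) = 1/(-603324 + ((3*I*√7)^(3/2) - 45*I*√7)) = 1/(-603324 + (3*√3*7^(¾)*I^(3/2) - 45*I*√7)) = 1/(-603324 + (-45*I*√7 + 3*√3*7^(¾)*I^(3/2))) = 1/(-603324 - 45*I*√7 + 3*√3*7^(¾)*I^(3/2))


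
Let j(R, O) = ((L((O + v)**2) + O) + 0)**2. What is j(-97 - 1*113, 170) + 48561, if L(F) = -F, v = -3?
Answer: 768391522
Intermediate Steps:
j(R, O) = (O - (-3 + O)**2)**2 (j(R, O) = ((-(O - 3)**2 + O) + 0)**2 = ((-(-3 + O)**2 + O) + 0)**2 = ((O - (-3 + O)**2) + 0)**2 = (O - (-3 + O)**2)**2)
j(-97 - 1*113, 170) + 48561 = (170 - (-3 + 170)**2)**2 + 48561 = (170 - 1*167**2)**2 + 48561 = (170 - 1*27889)**2 + 48561 = (170 - 27889)**2 + 48561 = (-27719)**2 + 48561 = 768342961 + 48561 = 768391522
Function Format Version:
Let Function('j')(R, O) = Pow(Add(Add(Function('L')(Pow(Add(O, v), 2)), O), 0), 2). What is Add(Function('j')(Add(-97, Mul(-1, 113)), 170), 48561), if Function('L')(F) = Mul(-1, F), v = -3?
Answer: 768391522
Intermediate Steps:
Function('j')(R, O) = Pow(Add(O, Mul(-1, Pow(Add(-3, O), 2))), 2) (Function('j')(R, O) = Pow(Add(Add(Mul(-1, Pow(Add(O, -3), 2)), O), 0), 2) = Pow(Add(Add(Mul(-1, Pow(Add(-3, O), 2)), O), 0), 2) = Pow(Add(Add(O, Mul(-1, Pow(Add(-3, O), 2))), 0), 2) = Pow(Add(O, Mul(-1, Pow(Add(-3, O), 2))), 2))
Add(Function('j')(Add(-97, Mul(-1, 113)), 170), 48561) = Add(Pow(Add(170, Mul(-1, Pow(Add(-3, 170), 2))), 2), 48561) = Add(Pow(Add(170, Mul(-1, Pow(167, 2))), 2), 48561) = Add(Pow(Add(170, Mul(-1, 27889)), 2), 48561) = Add(Pow(Add(170, -27889), 2), 48561) = Add(Pow(-27719, 2), 48561) = Add(768342961, 48561) = 768391522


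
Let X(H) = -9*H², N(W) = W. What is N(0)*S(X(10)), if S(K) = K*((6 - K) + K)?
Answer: 0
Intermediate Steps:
S(K) = 6*K (S(K) = K*6 = 6*K)
N(0)*S(X(10)) = 0*(6*(-9*10²)) = 0*(6*(-9*100)) = 0*(6*(-900)) = 0*(-5400) = 0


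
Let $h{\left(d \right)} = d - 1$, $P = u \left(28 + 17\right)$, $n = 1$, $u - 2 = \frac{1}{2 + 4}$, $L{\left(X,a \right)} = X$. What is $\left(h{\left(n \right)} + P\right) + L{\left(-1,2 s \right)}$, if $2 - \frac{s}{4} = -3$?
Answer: $\frac{193}{2} \approx 96.5$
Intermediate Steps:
$s = 20$ ($s = 8 - -12 = 8 + 12 = 20$)
$u = \frac{13}{6}$ ($u = 2 + \frac{1}{2 + 4} = 2 + \frac{1}{6} = \frac{13}{6} \approx 2.1667$)
$P = \frac{195}{2}$ ($P = \frac{13 \left(28 + 17\right)}{6} = \frac{13}{6} \cdot 45 = \frac{195}{2} \approx 97.5$)
$h{\left(d \right)} = -1 + d$
$\left(h{\left(n \right)} + P\right) + L{\left(-1,2 s \right)} = \left(\left(-1 + 1\right) + \frac{195}{2}\right) - 1 = \left(0 + \frac{195}{2}\right) - 1 = \frac{195}{2} - 1 = \frac{193}{2}$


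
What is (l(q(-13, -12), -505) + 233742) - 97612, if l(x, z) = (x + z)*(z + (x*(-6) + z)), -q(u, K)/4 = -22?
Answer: 777476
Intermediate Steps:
q(u, K) = 88 (q(u, K) = -4*(-22) = 88)
l(x, z) = (x + z)*(-6*x + 2*z) (l(x, z) = (x + z)*(z + (-6*x + z)) = (x + z)*(z + (z - 6*x)) = (x + z)*(-6*x + 2*z))
(l(q(-13, -12), -505) + 233742) - 97612 = ((-6*88² + 2*(-505)² - 4*88*(-505)) + 233742) - 97612 = ((-6*7744 + 2*255025 + 177760) + 233742) - 97612 = ((-46464 + 510050 + 177760) + 233742) - 97612 = (641346 + 233742) - 97612 = 875088 - 97612 = 777476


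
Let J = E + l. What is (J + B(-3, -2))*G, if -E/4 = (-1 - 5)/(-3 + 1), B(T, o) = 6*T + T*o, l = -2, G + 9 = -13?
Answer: 572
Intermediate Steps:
G = -22 (G = -9 - 13 = -22)
E = -12 (E = -4*(-1 - 5)/(-3 + 1) = -(-24)/(-2) = -(-24)*(-1)/2 = -4*3 = -12)
J = -14 (J = -12 - 2 = -14)
(J + B(-3, -2))*G = (-14 - 3*(6 - 2))*(-22) = (-14 - 3*4)*(-22) = (-14 - 12)*(-22) = -26*(-22) = 572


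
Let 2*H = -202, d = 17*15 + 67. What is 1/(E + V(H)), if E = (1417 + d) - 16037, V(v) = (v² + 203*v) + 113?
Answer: -1/24487 ≈ -4.0838e-5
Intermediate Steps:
d = 322 (d = 255 + 67 = 322)
H = -101 (H = (½)*(-202) = -101)
V(v) = 113 + v² + 203*v
E = -14298 (E = (1417 + 322) - 16037 = 1739 - 16037 = -14298)
1/(E + V(H)) = 1/(-14298 + (113 + (-101)² + 203*(-101))) = 1/(-14298 + (113 + 10201 - 20503)) = 1/(-14298 - 10189) = 1/(-24487) = -1/24487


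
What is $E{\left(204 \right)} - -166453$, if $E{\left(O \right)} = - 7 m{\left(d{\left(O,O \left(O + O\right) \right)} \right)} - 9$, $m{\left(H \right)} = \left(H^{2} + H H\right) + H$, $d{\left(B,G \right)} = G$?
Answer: $-96986337716$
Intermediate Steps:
$m{\left(H \right)} = H + 2 H^{2}$ ($m{\left(H \right)} = \left(H^{2} + H^{2}\right) + H = 2 H^{2} + H = H + 2 H^{2}$)
$E{\left(O \right)} = -9 - 14 O^{2} \left(1 + 4 O^{2}\right)$ ($E{\left(O \right)} = - 7 O \left(O + O\right) \left(1 + 2 O \left(O + O\right)\right) - 9 = - 7 O 2 O \left(1 + 2 O 2 O\right) - 9 = - 7 \cdot 2 O^{2} \left(1 + 2 \cdot 2 O^{2}\right) - 9 = - 7 \cdot 2 O^{2} \left(1 + 4 O^{2}\right) - 9 = - 14 O^{2} \left(1 + 4 O^{2}\right) - 9 = -9 - 14 O^{2} \left(1 + 4 O^{2}\right)$)
$E{\left(204 \right)} - -166453 = \left(-9 - 56 \cdot 204^{4} - 14 \cdot 204^{2}\right) - -166453 = \left(-9 - 96985921536 - 582624\right) + 166453 = -96986504169 + 166453 = -96986337716$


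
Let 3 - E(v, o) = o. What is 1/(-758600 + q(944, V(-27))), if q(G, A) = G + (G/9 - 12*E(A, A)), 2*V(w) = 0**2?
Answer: -9/6818284 ≈ -1.3200e-6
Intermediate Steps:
E(v, o) = 3 - o
V(w) = 0 (V(w) = (1/2)*0**2 = (1/2)*0 = 0)
q(G, A) = -36 + 12*A + 10*G/9 (q(G, A) = G + (G/9 - 12*(3 - A)) = G + (G*(1/9) + (-36 + 12*A)) = G + (G/9 + (-36 + 12*A)) = G + (-36 + 12*A + G/9) = -36 + 12*A + 10*G/9)
1/(-758600 + q(944, V(-27))) = 1/(-758600 + (-36 + 12*0 + (10/9)*944)) = 1/(-758600 + (-36 + 0 + 9440/9)) = 1/(-758600 + 9116/9) = 1/(-6818284/9) = -9/6818284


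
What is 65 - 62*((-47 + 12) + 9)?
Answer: 1677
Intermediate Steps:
65 - 62*((-47 + 12) + 9) = 65 - 62*(-35 + 9) = 65 - 62*(-26) = 65 + 1612 = 1677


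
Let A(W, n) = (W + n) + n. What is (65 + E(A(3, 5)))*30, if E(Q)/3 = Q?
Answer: 3120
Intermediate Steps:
A(W, n) = W + 2*n
E(Q) = 3*Q
(65 + E(A(3, 5)))*30 = (65 + 3*(3 + 2*5))*30 = (65 + 3*(3 + 10))*30 = (65 + 3*13)*30 = (65 + 39)*30 = 104*30 = 3120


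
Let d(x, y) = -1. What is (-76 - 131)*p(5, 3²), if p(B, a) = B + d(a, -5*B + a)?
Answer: -828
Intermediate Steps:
p(B, a) = -1 + B (p(B, a) = B - 1 = -1 + B)
(-76 - 131)*p(5, 3²) = (-76 - 131)*(-1 + 5) = -207*4 = -828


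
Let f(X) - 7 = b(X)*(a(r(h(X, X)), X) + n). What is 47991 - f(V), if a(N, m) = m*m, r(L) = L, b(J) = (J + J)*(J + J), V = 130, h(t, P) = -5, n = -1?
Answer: -1142324416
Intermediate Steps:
b(J) = 4*J**2 (b(J) = (2*J)*(2*J) = 4*J**2)
a(N, m) = m**2
f(X) = 7 + 4*X**2*(-1 + X**2) (f(X) = 7 + (4*X**2)*(X**2 - 1) = 7 + (4*X**2)*(-1 + X**2) = 7 + 4*X**2*(-1 + X**2))
47991 - f(V) = 47991 - (7 - 4*130**2 + 4*130**4) = 47991 - (7 - 4*16900 + 4*285610000) = 47991 - (7 - 67600 + 1142440000) = 47991 - 1*1142372407 = 47991 - 1142372407 = -1142324416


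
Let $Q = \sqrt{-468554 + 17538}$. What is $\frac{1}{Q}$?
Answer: $- \frac{i \sqrt{112754}}{225508} \approx - 0.001489 i$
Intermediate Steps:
$Q = 2 i \sqrt{112754}$ ($Q = \sqrt{-451016} = 2 i \sqrt{112754} \approx 671.58 i$)
$\frac{1}{Q} = \frac{1}{2 i \sqrt{112754}} = - \frac{i \sqrt{112754}}{225508}$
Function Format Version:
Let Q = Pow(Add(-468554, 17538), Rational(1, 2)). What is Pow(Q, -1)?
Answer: Mul(Rational(-1, 225508), I, Pow(112754, Rational(1, 2))) ≈ Mul(-0.0014890, I)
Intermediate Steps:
Q = Mul(2, I, Pow(112754, Rational(1, 2))) (Q = Pow(-451016, Rational(1, 2)) = Mul(2, I, Pow(112754, Rational(1, 2))) ≈ Mul(671.58, I))
Pow(Q, -1) = Pow(Mul(2, I, Pow(112754, Rational(1, 2))), -1) = Mul(Rational(-1, 225508), I, Pow(112754, Rational(1, 2)))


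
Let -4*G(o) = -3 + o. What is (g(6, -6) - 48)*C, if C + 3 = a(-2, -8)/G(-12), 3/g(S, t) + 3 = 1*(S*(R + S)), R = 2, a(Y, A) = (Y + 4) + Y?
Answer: 719/5 ≈ 143.80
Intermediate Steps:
a(Y, A) = 4 + 2*Y (a(Y, A) = (4 + Y) + Y = 4 + 2*Y)
G(o) = ¾ - o/4 (G(o) = -(-3 + o)/4 = ¾ - o/4)
g(S, t) = 3/(-3 + S*(2 + S)) (g(S, t) = 3/(-3 + 1*(S*(2 + S))) = 3/(-3 + S*(2 + S)))
C = -3 (C = -3 + (4 + 2*(-2))/(¾ - ¼*(-12)) = -3 + (4 - 4)/(¾ + 3) = -3 + 0/(15/4) = -3 + 0*(4/15) = -3 + 0 = -3)
(g(6, -6) - 48)*C = (3/(-3 + 6² + 2*6) - 48)*(-3) = (3/(-3 + 36 + 12) - 48)*(-3) = (3/45 - 48)*(-3) = (3*(1/45) - 48)*(-3) = (1/15 - 48)*(-3) = -719/15*(-3) = 719/5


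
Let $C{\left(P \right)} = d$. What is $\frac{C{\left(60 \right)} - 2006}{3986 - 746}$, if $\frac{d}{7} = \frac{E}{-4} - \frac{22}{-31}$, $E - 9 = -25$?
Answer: $- \frac{1699}{2790} \approx -0.60896$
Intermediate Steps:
$E = -16$ ($E = 9 - 25 = -16$)
$d = \frac{1022}{31}$ ($d = 7 \left(- \frac{16}{-4} - \frac{22}{-31}\right) = 7 \left(\left(-16\right) \left(- \frac{1}{4}\right) - - \frac{22}{31}\right) = 7 \left(4 + \frac{22}{31}\right) = 7 \cdot \frac{146}{31} = \frac{1022}{31} \approx 32.968$)
$C{\left(P \right)} = \frac{1022}{31}$
$\frac{C{\left(60 \right)} - 2006}{3986 - 746} = \frac{\frac{1022}{31} - 2006}{3986 - 746} = - \frac{61164}{31 \cdot 3240} = \left(- \frac{61164}{31}\right) \frac{1}{3240} = - \frac{1699}{2790}$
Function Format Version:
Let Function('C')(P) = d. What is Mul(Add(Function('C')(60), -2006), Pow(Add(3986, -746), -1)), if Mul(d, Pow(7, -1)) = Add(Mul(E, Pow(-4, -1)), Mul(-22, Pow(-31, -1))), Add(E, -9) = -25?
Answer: Rational(-1699, 2790) ≈ -0.60896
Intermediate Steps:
E = -16 (E = Add(9, -25) = -16)
d = Rational(1022, 31) (d = Mul(7, Add(Mul(-16, Pow(-4, -1)), Mul(-22, Pow(-31, -1)))) = Mul(7, Add(Mul(-16, Rational(-1, 4)), Mul(-22, Rational(-1, 31)))) = Mul(7, Add(4, Rational(22, 31))) = Mul(7, Rational(146, 31)) = Rational(1022, 31) ≈ 32.968)
Function('C')(P) = Rational(1022, 31)
Mul(Add(Function('C')(60), -2006), Pow(Add(3986, -746), -1)) = Mul(Add(Rational(1022, 31), -2006), Pow(Add(3986, -746), -1)) = Mul(Rational(-61164, 31), Pow(3240, -1)) = Mul(Rational(-61164, 31), Rational(1, 3240)) = Rational(-1699, 2790)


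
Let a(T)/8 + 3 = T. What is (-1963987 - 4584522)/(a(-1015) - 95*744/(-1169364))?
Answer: 638132556523/793602478 ≈ 804.10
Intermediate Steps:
a(T) = -24 + 8*T
(-1963987 - 4584522)/(a(-1015) - 95*744/(-1169364)) = (-1963987 - 4584522)/((-24 + 8*(-1015)) - 95*744/(-1169364)) = -6548509/((-24 - 8120) - 70680*(-1/1169364)) = -6548509/(-8144 + 5890/97447) = -6548509/(-793602478/97447) = -6548509*(-97447/793602478) = 638132556523/793602478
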